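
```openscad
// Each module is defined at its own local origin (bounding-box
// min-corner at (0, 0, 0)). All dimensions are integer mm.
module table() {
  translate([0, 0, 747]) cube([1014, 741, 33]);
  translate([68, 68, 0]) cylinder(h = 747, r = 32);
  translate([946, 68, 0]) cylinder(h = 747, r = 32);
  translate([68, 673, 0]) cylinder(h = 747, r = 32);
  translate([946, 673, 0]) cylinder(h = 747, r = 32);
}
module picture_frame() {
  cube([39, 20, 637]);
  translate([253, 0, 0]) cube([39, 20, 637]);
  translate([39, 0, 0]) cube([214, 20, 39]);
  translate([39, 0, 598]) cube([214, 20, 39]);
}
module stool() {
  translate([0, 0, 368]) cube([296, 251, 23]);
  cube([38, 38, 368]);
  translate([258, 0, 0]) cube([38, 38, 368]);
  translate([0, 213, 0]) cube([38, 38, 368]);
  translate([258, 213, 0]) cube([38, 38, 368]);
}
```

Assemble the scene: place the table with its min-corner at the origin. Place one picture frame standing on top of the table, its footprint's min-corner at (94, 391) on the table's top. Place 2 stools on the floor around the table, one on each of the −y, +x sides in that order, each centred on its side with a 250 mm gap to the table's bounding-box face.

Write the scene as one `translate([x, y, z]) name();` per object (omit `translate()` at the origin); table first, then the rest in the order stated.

table();
translate([94, 391, 780]) picture_frame();
translate([359, -501, 0]) stool();
translate([1264, 245, 0]) stool();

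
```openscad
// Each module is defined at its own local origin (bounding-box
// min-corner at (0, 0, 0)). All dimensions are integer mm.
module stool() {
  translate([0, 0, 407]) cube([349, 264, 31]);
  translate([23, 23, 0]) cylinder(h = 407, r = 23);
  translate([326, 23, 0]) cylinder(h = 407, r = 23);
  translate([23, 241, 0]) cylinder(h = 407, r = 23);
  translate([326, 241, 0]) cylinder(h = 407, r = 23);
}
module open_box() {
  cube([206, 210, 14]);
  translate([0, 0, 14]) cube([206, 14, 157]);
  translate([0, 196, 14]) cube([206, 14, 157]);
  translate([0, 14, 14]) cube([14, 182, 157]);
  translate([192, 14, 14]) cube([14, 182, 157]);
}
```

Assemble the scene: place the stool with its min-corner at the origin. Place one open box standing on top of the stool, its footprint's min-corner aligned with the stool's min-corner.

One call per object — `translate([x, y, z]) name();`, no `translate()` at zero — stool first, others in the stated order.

stool();
translate([0, 0, 438]) open_box();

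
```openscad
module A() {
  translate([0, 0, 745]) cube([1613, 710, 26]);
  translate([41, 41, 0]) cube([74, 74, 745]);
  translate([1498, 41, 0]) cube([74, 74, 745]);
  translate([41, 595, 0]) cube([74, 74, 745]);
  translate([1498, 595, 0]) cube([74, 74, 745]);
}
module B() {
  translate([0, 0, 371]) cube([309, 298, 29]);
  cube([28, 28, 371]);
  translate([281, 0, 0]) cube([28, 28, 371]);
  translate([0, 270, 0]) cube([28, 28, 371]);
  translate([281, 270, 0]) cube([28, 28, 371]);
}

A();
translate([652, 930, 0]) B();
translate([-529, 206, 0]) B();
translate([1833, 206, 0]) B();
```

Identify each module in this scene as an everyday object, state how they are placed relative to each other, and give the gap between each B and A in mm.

A is a table. B is a stool. Three stools sit around the table at the +y, −x, +x sides. The gap between each stool and the table is 220 mm.

Each stool's nearest face is 220 mm from the table's bounding box.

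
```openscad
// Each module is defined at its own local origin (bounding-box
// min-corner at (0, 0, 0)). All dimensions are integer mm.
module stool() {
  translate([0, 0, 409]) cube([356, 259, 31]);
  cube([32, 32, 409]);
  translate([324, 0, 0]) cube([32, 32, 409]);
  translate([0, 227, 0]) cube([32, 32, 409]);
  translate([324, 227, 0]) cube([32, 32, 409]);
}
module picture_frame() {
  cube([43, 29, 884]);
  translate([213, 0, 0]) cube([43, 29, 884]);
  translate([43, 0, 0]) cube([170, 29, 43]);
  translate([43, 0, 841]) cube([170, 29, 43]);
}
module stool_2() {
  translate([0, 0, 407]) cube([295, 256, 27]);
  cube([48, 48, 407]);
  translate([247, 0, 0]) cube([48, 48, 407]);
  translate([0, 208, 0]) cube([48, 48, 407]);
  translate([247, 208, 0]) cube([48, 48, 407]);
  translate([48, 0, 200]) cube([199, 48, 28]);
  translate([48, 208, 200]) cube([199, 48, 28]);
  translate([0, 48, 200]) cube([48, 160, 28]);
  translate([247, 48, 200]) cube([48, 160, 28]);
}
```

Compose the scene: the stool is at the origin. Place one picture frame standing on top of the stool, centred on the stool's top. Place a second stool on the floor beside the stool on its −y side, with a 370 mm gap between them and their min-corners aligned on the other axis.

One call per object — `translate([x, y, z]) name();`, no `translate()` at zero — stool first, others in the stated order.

stool();
translate([50, 115, 440]) picture_frame();
translate([0, -626, 0]) stool_2();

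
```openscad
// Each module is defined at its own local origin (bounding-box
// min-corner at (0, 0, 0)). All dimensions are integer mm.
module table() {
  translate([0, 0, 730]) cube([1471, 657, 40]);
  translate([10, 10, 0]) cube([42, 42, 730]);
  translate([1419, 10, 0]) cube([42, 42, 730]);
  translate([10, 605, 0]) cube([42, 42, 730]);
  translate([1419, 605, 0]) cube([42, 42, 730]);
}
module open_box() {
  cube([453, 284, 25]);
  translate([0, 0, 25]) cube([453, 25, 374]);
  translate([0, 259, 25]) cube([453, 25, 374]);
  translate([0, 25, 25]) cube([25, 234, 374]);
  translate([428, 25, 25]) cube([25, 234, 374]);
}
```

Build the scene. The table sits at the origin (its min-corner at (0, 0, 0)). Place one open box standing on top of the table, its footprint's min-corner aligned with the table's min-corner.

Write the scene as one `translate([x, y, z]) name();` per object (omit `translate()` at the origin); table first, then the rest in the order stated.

table();
translate([0, 0, 770]) open_box();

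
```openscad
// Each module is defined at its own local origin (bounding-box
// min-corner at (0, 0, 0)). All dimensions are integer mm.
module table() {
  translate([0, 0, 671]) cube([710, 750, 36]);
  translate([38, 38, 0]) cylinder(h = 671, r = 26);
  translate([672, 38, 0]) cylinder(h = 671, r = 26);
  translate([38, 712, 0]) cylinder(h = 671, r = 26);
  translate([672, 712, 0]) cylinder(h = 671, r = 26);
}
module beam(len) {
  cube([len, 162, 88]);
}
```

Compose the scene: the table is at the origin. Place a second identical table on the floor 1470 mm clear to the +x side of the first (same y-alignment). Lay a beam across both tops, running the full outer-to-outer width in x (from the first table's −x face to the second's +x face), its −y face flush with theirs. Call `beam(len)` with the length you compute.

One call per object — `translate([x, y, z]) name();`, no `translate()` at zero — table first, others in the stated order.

table();
translate([2180, 0, 0]) table();
translate([0, 0, 707]) beam(2890);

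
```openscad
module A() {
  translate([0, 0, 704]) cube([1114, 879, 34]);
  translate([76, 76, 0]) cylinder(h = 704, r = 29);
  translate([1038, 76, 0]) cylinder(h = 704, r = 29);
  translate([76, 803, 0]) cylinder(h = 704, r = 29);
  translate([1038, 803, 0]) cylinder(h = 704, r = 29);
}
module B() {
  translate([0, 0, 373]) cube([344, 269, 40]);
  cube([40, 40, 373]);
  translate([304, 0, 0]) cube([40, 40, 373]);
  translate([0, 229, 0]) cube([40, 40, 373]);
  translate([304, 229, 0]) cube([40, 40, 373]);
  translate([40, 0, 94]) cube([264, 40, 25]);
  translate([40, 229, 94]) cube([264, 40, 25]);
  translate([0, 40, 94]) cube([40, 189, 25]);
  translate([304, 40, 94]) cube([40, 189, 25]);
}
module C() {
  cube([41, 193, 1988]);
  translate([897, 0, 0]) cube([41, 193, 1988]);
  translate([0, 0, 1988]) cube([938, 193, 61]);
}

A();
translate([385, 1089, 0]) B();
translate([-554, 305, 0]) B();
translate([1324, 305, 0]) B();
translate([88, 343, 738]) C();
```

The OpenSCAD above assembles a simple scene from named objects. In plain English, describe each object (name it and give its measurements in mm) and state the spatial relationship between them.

A is a table with a 1114×879 mm rectangular top, 34 mm thick, top surface at z = 738 mm, supported by four round legs of 58 mm diameter, each leg's bounding box inset 47 mm from the nearest pair of top edges, running from the floor.

B is a four-legged stool. The seat is a 344×269×40 mm slab whose top surface is at z = 413 mm; four square legs, each 40×40 mm in cross-section, run from the floor (z = 0) to the underside of the seat, each flush with a corner of the seat. Four stretchers, 40 mm wide and 25 mm tall, connect adjacent legs with their undersides at z = 94 mm, each running between the inner faces of the legs it joins and aligned with the legs' outer faces on the other axis.

C is a door frame. The clear opening is 856 mm wide and 1988 mm high. Two 41 mm wide jambs, 193 mm deep, stand either side of the opening from the floor to the top of the opening. A 61 mm thick head sits across the top of both jambs, spanning the full outside width of the frame.

Three stools sit around the table at the +y, −x, +x sides. The door frame is on top of the table, centred.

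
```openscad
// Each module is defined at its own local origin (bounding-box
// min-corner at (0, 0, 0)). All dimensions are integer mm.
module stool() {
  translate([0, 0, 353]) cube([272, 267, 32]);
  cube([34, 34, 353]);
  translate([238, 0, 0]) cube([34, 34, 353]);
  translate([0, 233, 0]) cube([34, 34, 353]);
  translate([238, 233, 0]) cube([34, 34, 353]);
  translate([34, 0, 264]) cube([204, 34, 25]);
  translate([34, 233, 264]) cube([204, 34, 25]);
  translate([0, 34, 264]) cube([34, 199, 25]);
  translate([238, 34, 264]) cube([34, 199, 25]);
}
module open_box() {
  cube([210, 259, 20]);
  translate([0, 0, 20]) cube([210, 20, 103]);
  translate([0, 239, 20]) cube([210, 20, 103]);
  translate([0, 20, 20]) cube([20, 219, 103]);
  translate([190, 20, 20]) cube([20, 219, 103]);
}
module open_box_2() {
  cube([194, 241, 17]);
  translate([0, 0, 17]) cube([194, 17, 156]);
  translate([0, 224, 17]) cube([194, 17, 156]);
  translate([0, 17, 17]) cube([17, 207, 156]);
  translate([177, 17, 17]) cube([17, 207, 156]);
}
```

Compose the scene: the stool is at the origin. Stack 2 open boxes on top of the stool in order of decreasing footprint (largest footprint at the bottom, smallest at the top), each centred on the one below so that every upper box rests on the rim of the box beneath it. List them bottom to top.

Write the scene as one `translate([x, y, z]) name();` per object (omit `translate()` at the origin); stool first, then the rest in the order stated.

stool();
translate([31, 4, 385]) open_box();
translate([39, 13, 508]) open_box_2();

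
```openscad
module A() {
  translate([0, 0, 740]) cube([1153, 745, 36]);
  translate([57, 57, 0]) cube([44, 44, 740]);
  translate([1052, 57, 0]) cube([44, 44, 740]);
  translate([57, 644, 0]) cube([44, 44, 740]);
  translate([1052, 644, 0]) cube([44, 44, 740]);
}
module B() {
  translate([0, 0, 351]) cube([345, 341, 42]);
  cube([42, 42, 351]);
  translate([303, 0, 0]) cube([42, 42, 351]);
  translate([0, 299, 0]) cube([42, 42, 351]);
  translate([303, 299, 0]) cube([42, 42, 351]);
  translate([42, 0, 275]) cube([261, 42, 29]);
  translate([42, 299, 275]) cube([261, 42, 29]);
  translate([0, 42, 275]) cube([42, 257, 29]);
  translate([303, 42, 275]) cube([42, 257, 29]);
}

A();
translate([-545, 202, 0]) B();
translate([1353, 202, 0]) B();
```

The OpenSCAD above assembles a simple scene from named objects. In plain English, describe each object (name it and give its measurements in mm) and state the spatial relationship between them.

A is a rectangular dining table. The top is 1153×745×36 mm with its upper surface at z = 776 mm. It stands on four 44×44 mm square legs, each inset 57 mm from the nearest pair of top edges, running from the floor to the underside of the top.

B is a four-legged stool. The seat is a 345×341×42 mm slab whose top surface is at z = 393 mm; four square legs, each 42×42 mm in cross-section, run from the floor (z = 0) to the underside of the seat, each flush with a corner of the seat. Four stretchers, 42 mm wide and 29 mm tall, connect adjacent legs with their undersides at z = 275 mm, each running between the inner faces of the legs it joins and aligned with the legs' outer faces on the other axis.

Two stools sit around the table at the −x, +x sides.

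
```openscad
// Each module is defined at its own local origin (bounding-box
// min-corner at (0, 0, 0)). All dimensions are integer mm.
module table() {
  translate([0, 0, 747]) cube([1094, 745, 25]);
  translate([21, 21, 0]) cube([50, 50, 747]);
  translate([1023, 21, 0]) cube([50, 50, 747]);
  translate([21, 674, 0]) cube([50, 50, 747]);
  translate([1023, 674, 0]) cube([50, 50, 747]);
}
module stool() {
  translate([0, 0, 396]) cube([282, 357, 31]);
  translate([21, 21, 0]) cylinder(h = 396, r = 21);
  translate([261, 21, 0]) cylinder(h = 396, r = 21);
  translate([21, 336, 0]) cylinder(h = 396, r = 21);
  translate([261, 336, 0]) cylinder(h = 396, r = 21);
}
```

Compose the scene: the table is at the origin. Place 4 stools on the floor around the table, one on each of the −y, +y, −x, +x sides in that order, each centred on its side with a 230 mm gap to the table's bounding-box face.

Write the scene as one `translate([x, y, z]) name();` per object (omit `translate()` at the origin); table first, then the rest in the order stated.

table();
translate([406, -587, 0]) stool();
translate([406, 975, 0]) stool();
translate([-512, 194, 0]) stool();
translate([1324, 194, 0]) stool();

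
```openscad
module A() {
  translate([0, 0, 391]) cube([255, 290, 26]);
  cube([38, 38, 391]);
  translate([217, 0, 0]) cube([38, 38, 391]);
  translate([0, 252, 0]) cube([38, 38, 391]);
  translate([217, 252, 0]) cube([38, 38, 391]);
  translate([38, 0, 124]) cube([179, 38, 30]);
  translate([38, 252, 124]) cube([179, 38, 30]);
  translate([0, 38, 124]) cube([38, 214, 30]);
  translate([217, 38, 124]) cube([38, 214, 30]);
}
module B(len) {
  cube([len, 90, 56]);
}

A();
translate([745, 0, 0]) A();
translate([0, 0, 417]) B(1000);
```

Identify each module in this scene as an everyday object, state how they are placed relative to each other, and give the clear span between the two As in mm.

Second stool starts at x = 745; first ends at x = 255; clear span = 745 − 255 = 490 mm.

A is a stool. B is a beam. A beam spans the tops of two stools. The clear span between the two stools is 490 mm.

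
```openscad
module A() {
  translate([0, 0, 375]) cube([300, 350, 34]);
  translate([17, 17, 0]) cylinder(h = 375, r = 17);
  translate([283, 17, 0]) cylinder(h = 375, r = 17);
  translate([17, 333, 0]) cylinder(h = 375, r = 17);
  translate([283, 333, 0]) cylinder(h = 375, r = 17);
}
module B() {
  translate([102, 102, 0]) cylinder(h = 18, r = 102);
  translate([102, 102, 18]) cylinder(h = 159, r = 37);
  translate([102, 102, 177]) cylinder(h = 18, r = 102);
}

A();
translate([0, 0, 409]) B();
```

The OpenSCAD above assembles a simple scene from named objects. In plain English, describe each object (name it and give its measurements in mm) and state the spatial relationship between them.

A is a four-legged stool. The seat is 300×350 mm, 34 mm thick, top at z = 409 mm. It stands on four round legs, each 34 mm in diameter, from z = 0 to the seat underside, each leg's axis is inset half a diameter from the nearest pair of seat edges (so the leg's bounding box is flush with the corner).

B is a spool: two coaxial disc flanges of radius 102 mm and thickness 18 mm, joined by a core cylinder of radius 37 mm and height 159 mm. The lower flange rests on z = 0 and the three cylinders share a vertical axis.

The spool is on top of the stool.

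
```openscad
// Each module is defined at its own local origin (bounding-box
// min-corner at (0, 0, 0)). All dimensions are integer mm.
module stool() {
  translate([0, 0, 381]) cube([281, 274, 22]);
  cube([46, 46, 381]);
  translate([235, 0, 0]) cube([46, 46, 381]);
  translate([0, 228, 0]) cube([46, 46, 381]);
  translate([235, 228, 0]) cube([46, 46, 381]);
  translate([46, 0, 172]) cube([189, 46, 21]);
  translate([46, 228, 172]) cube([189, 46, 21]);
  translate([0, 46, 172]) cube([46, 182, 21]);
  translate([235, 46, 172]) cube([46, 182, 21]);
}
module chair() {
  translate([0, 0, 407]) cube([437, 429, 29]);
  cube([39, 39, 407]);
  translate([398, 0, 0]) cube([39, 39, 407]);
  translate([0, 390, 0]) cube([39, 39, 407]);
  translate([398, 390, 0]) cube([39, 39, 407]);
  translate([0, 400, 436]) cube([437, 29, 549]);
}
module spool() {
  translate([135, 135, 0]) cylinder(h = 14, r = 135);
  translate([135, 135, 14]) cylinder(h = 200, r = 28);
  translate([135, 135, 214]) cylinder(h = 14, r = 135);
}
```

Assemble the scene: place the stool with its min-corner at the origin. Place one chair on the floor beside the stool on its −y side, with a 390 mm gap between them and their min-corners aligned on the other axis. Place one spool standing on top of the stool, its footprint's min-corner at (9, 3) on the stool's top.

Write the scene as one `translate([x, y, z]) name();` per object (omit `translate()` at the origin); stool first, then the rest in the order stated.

stool();
translate([0, -819, 0]) chair();
translate([9, 3, 403]) spool();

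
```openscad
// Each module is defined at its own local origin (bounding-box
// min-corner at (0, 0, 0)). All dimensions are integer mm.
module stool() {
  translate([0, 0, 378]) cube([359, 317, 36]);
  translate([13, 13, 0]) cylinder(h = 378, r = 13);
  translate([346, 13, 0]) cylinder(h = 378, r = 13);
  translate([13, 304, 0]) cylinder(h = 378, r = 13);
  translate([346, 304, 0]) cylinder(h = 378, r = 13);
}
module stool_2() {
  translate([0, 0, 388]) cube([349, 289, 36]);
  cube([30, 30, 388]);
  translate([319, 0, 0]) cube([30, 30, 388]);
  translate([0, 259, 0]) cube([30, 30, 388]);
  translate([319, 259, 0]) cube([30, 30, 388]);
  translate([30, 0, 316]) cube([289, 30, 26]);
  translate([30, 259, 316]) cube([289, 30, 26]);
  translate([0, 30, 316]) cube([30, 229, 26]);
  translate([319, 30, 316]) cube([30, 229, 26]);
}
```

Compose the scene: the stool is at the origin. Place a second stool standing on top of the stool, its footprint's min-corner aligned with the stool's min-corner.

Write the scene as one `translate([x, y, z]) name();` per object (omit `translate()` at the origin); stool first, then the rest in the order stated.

stool();
translate([0, 0, 414]) stool_2();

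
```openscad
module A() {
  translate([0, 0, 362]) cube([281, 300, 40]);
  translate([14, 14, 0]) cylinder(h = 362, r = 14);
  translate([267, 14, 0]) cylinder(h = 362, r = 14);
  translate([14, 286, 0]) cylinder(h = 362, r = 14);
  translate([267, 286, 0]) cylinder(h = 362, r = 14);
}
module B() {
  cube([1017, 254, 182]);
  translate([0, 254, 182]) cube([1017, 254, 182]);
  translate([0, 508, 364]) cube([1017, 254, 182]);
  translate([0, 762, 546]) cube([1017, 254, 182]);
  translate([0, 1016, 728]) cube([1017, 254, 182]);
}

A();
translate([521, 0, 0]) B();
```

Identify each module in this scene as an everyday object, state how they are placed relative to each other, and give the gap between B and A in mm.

A is a stool. B is a staircase. The staircase is on the floor beside the stool on its +x side. The gap between the staircase and the stool is 240 mm.

The staircase's nearest face is 240 mm from the stool's +x face.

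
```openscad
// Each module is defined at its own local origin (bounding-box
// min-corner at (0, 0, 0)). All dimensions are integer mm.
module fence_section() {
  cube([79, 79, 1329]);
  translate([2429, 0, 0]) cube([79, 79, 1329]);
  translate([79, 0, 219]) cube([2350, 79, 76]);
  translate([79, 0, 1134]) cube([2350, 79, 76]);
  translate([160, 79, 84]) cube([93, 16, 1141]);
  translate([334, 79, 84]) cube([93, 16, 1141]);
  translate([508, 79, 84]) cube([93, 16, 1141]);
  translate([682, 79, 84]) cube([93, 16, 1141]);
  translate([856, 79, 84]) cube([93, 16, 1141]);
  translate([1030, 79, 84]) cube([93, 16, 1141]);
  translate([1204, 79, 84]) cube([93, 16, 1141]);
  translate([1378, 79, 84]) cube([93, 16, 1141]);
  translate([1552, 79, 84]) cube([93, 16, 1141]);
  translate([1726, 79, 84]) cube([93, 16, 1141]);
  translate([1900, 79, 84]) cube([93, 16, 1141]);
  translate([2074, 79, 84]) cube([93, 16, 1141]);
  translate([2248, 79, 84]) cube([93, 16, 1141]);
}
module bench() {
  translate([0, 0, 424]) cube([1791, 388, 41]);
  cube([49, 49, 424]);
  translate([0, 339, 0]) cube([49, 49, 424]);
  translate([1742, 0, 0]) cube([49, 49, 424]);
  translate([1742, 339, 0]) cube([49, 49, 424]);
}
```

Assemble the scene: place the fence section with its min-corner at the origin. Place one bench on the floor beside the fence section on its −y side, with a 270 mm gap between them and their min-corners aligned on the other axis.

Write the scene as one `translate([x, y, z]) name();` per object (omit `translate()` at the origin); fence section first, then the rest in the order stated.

fence_section();
translate([0, -658, 0]) bench();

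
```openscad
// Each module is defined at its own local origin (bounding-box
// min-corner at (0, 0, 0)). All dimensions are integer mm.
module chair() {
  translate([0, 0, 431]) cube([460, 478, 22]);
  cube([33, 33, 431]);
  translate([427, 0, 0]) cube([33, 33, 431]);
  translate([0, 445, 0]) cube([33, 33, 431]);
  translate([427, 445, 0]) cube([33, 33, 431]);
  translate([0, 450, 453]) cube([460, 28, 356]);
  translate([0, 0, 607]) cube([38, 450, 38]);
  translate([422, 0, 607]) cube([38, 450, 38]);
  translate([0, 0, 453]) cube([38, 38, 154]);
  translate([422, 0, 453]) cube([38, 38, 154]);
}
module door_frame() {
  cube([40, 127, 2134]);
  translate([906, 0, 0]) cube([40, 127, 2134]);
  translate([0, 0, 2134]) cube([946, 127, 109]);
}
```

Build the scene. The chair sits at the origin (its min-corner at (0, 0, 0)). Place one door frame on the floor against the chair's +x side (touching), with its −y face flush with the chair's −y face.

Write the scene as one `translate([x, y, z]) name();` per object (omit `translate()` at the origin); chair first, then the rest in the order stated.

chair();
translate([460, 0, 0]) door_frame();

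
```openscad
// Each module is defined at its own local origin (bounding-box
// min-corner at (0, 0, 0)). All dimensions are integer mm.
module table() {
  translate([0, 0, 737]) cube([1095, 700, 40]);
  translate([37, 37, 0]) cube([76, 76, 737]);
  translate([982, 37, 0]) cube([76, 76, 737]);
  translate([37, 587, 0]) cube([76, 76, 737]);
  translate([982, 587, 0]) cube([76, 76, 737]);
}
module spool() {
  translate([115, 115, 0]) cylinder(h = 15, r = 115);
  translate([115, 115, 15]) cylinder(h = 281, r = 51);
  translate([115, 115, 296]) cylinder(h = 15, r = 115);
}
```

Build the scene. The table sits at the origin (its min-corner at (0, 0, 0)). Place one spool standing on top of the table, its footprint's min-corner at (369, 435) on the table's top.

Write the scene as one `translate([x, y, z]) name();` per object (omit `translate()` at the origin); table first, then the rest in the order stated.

table();
translate([369, 435, 777]) spool();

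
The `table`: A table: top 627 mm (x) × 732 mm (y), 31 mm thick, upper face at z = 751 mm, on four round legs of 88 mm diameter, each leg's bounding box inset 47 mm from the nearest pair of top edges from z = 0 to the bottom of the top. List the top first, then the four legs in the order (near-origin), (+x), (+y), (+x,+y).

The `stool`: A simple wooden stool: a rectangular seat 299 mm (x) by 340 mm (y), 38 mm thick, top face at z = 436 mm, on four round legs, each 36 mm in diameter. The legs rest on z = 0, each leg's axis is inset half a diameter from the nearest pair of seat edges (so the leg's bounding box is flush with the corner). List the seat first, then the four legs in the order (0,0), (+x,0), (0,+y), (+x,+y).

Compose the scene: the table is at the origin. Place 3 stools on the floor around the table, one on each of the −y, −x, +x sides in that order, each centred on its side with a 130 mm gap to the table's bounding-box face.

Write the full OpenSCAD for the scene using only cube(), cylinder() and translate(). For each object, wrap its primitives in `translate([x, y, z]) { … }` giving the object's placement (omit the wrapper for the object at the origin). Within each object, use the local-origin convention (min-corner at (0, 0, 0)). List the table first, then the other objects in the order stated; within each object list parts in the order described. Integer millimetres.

translate([0, 0, 720]) cube([627, 732, 31]);
translate([91, 91, 0]) cylinder(h = 720, r = 44);
translate([536, 91, 0]) cylinder(h = 720, r = 44);
translate([91, 641, 0]) cylinder(h = 720, r = 44);
translate([536, 641, 0]) cylinder(h = 720, r = 44);
translate([164, -470, 0]) {
  translate([0, 0, 398]) cube([299, 340, 38]);
  translate([18, 18, 0]) cylinder(h = 398, r = 18);
  translate([281, 18, 0]) cylinder(h = 398, r = 18);
  translate([18, 322, 0]) cylinder(h = 398, r = 18);
  translate([281, 322, 0]) cylinder(h = 398, r = 18);
}
translate([-429, 196, 0]) {
  translate([0, 0, 398]) cube([299, 340, 38]);
  translate([18, 18, 0]) cylinder(h = 398, r = 18);
  translate([281, 18, 0]) cylinder(h = 398, r = 18);
  translate([18, 322, 0]) cylinder(h = 398, r = 18);
  translate([281, 322, 0]) cylinder(h = 398, r = 18);
}
translate([757, 196, 0]) {
  translate([0, 0, 398]) cube([299, 340, 38]);
  translate([18, 18, 0]) cylinder(h = 398, r = 18);
  translate([281, 18, 0]) cylinder(h = 398, r = 18);
  translate([18, 322, 0]) cylinder(h = 398, r = 18);
  translate([281, 322, 0]) cylinder(h = 398, r = 18);
}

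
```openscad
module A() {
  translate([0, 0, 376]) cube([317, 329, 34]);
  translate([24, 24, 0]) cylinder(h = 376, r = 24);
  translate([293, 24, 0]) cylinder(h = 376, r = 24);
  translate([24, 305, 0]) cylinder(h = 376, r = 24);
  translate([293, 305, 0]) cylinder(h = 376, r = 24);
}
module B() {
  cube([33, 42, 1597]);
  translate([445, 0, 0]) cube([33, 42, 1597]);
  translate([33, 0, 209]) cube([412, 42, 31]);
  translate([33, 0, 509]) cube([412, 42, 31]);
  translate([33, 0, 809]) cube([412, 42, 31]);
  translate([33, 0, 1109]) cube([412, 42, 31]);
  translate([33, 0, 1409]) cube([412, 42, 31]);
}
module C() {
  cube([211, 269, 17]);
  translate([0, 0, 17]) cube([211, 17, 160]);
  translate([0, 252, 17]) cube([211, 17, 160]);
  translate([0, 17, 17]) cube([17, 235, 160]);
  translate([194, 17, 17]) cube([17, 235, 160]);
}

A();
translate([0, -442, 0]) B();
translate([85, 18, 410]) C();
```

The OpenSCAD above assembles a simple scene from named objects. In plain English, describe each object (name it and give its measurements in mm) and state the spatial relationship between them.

A is a four-legged stool. The seat is 317×329 mm, 34 mm thick, top at z = 410 mm. It stands on four round legs, each 48 mm in diameter, from z = 0 to the seat underside, each leg's axis is inset half a diameter from the nearest pair of seat edges (so the leg's bounding box is flush with the corner).

B is a straight ladder. Two 33×42 mm vertical rails, 1597 mm tall, stand 478 mm apart (outside-to-outside) with their front faces coplanar on the −y side. 5 rungs, each 42 mm deep and 31 mm tall, span between the inner faces of the rails, front faces flush with the rails. The lowest rung's underside is at z = 209 mm and rungs are spaced 300 mm apart (underside to underside).

C is an open storage box with external size 211×269×177 mm and wall thickness 17 mm (the base is also 17 mm thick). The base covers the whole footprint; the four walls stand on the base, with the y-facing walls full-width and the x-facing walls fitting between their inner faces.

The ladder is on the floor beside the stool on its −y side. The open box is on top of the stool.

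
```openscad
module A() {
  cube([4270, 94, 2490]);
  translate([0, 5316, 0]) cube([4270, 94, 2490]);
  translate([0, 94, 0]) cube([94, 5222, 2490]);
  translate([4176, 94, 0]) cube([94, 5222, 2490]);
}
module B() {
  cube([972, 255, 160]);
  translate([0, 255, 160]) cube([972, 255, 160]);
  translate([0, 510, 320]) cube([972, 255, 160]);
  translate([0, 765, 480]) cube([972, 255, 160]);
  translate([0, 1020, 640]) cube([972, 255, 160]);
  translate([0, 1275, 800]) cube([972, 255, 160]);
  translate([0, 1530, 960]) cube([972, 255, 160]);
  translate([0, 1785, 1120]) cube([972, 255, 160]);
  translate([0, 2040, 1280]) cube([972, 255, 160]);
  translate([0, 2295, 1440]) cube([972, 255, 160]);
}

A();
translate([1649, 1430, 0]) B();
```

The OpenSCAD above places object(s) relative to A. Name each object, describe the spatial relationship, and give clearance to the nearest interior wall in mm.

A is a house frame. B is a staircase. The staircase sits inside the house frame, centred. The clearance to the nearest interior wall is 1336 mm.

Clearances: x = 1555, y = 1336; minimum 1336 mm.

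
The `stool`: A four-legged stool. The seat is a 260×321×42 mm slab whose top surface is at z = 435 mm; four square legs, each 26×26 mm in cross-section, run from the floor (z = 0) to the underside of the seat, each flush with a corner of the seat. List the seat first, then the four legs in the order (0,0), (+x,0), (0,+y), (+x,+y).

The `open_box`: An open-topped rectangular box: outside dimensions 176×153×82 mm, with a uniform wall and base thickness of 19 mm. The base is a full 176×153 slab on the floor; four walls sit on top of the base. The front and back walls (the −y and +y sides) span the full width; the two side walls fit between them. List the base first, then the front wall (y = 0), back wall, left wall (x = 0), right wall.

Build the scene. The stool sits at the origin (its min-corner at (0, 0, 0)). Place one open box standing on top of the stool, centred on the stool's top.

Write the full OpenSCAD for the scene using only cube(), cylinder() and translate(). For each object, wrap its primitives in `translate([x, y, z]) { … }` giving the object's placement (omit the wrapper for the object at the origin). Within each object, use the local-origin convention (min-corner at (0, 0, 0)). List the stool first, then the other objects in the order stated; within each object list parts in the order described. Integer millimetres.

translate([0, 0, 393]) cube([260, 321, 42]);
cube([26, 26, 393]);
translate([234, 0, 0]) cube([26, 26, 393]);
translate([0, 295, 0]) cube([26, 26, 393]);
translate([234, 295, 0]) cube([26, 26, 393]);
translate([42, 84, 435]) {
  cube([176, 153, 19]);
  translate([0, 0, 19]) cube([176, 19, 63]);
  translate([0, 134, 19]) cube([176, 19, 63]);
  translate([0, 19, 19]) cube([19, 115, 63]);
  translate([157, 19, 19]) cube([19, 115, 63]);
}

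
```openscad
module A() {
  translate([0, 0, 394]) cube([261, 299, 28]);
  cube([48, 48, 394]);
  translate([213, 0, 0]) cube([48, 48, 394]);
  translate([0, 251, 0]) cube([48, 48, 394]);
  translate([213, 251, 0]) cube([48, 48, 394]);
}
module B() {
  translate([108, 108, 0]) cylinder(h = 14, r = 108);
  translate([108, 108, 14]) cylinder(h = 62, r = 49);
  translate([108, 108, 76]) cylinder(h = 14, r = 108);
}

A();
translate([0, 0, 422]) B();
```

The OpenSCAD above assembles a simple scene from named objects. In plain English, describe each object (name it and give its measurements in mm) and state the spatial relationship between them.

A is a simple wooden stool: a rectangular seat 261 mm (x) by 299 mm (y), 28 mm thick, top face at z = 422 mm, on four square legs, each 48×48 mm in cross-section. The legs rest on z = 0, each flush with a corner of the seat.

B is a spool: two coaxial disc flanges of radius 108 mm and thickness 14 mm, joined by a core cylinder of radius 49 mm and height 62 mm. The lower flange rests on z = 0 and the three cylinders share a vertical axis.

The spool is on top of the stool.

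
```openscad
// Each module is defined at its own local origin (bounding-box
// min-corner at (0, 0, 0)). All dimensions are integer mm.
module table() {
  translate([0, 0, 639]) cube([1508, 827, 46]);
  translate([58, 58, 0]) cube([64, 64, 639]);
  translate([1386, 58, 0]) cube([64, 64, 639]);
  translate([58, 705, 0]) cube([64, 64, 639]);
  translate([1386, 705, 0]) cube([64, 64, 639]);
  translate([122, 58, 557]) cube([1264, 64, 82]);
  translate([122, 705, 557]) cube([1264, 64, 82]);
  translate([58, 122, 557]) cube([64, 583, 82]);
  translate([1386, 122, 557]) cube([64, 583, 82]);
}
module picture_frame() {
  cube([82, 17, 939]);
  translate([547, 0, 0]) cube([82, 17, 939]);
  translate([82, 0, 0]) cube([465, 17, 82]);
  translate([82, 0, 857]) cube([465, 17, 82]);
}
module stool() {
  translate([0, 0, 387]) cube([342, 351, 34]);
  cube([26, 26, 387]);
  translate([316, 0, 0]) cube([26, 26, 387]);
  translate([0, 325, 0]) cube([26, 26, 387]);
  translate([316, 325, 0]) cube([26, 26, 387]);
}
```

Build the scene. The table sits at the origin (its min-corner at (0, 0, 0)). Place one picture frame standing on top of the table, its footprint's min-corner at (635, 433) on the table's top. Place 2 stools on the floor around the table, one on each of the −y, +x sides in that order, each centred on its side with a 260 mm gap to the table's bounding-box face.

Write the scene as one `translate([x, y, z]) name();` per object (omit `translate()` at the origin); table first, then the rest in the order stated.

table();
translate([635, 433, 685]) picture_frame();
translate([583, -611, 0]) stool();
translate([1768, 238, 0]) stool();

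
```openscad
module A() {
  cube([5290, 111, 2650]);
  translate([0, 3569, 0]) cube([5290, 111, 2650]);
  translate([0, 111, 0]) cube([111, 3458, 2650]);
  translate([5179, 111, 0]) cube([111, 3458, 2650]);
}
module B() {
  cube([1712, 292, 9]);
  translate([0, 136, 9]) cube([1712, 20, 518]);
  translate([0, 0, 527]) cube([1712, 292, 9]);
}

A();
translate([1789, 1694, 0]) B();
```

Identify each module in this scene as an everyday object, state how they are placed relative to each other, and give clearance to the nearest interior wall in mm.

A is a house frame. B is an I-beam. The I-beam sits inside the house frame, centred. The clearance to the nearest interior wall is 1583 mm.

Clearances: x = 1678, y = 1583; minimum 1583 mm.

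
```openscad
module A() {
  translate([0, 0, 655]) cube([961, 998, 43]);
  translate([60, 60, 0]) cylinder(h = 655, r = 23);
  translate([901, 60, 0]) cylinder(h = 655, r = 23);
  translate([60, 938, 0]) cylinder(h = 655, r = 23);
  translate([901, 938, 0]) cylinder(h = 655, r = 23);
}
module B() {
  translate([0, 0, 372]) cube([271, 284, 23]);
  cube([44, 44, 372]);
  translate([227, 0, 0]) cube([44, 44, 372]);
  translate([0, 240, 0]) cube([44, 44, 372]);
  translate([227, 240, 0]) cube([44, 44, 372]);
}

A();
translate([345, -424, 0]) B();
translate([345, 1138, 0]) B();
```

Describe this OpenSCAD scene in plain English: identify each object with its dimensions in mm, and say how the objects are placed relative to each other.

A is a table: top 961 mm (x) × 998 mm (y), 43 mm thick, upper face at z = 698 mm, on four round legs of 46 mm diameter, each leg's bounding box inset 37 mm from the nearest pair of top edges, running from z = 0 to the bottom of the top.

B is a four-legged stool. The seat is 271×284 mm, 23 mm thick, top at z = 395 mm. It stands on four square legs, each 44×44 mm in cross-section, from z = 0 to the seat underside, each flush with a corner of the seat.

Two stools sit around the table at the −y, +y sides.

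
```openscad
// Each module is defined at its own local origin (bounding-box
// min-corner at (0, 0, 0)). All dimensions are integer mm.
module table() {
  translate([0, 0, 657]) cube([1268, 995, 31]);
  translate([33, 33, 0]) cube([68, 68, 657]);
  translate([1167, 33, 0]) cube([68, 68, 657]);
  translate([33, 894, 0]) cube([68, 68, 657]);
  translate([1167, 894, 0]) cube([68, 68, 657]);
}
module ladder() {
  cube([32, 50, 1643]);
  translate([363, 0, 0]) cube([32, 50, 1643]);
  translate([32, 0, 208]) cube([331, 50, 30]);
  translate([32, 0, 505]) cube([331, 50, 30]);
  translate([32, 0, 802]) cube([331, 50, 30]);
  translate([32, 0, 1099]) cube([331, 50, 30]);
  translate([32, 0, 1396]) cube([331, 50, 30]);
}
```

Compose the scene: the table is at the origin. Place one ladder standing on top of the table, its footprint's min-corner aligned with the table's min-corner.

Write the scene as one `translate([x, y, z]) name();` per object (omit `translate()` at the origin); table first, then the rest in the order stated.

table();
translate([0, 0, 688]) ladder();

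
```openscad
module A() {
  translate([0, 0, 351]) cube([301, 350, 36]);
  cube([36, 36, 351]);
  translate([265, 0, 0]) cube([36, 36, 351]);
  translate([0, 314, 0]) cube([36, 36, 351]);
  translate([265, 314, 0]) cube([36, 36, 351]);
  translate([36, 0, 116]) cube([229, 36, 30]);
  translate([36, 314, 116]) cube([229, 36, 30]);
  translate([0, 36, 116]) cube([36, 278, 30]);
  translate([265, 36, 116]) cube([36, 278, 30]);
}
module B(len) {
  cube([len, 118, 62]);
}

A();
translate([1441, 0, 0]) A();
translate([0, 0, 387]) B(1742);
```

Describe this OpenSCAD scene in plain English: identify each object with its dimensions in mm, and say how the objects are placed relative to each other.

A is a simple wooden stool: a rectangular seat 301 mm (x) by 350 mm (y), 36 mm thick, top face at z = 387 mm, on four square legs, each 36×36 mm in cross-section. The legs rest on z = 0, each flush with a corner of the seat. Four stretchers, 36 mm wide and 30 mm tall, connect adjacent legs with their undersides at z = 116 mm, each running between the inner faces of the legs it joins and aligned with the legs' outer faces on the other axis.

B is a rectangular beam 1742 mm long (x), 118 mm deep (y), 62 mm thick (z).

The beam spans the tops of two stools placed 1140 mm apart, resting at z = 387 mm.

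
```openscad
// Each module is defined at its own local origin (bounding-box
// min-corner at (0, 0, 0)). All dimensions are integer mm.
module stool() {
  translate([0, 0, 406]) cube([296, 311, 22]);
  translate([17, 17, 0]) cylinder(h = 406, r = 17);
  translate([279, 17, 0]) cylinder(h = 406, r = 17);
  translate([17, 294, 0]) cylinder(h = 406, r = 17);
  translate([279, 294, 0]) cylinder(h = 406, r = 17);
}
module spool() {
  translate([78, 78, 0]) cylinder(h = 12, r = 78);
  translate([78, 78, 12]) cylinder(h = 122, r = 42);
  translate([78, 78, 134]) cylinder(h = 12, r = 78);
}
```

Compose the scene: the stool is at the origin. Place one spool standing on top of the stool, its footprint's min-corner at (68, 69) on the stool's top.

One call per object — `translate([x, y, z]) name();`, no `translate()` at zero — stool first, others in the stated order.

stool();
translate([68, 69, 428]) spool();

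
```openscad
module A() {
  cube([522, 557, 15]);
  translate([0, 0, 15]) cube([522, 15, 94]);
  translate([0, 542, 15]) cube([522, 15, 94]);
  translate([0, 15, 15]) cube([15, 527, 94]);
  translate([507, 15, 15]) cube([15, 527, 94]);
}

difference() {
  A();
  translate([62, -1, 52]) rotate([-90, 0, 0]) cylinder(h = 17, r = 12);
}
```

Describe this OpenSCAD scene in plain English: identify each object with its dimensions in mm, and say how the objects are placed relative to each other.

A is an open-topped rectangular box: outside dimensions 522×557×109 mm, with a uniform wall and base thickness of 15 mm. The base is a full 522×557 slab on the floor; four walls sit on top of the base. The front and back walls (the −y and +y sides) span the full width; the two side walls fit between them.

The open box has a circular hole of radius 12 mm through its front wall, centred at (x = 62, z = 52).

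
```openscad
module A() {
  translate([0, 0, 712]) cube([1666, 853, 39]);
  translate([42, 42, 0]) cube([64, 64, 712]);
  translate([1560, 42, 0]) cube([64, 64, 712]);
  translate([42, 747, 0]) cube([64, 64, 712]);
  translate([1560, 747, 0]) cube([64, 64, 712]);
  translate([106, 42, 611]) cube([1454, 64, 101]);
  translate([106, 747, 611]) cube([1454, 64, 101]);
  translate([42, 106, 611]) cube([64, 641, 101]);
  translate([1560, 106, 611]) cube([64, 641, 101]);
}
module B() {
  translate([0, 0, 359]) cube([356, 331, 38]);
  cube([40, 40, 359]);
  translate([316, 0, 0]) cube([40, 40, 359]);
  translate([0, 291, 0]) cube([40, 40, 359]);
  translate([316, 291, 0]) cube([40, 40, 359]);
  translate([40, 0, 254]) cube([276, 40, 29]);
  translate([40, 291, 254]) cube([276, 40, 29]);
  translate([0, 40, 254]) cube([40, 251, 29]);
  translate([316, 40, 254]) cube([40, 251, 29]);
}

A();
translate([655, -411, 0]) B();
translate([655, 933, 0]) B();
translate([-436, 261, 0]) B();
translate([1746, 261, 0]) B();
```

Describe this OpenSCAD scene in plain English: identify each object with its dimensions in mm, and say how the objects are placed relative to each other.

A is a rectangular dining table. The top is 1666×853×39 mm with its upper surface at z = 751 mm. It stands on four 64×64 mm square legs, each inset 42 mm from the nearest pair of top edges, running from the floor to the underside of the top. Four apron rails, 64 mm thick and 101 mm tall, run between adjacent legs with their top edges flush with the underside of the top and their outer faces flush with the legs' outer faces.

B is a four-legged stool. The seat is 356×331 mm, 38 mm thick, top at z = 397 mm. It stands on four square legs, each 40×40 mm in cross-section, from z = 0 to the seat underside, each flush with a corner of the seat. Four stretchers, 40 mm wide and 29 mm tall, connect adjacent legs with their undersides at z = 254 mm, each running between the inner faces of the legs it joins and aligned with the legs' outer faces on the other axis.

Four stools sit around the table at the −y, +y, −x, +x sides.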